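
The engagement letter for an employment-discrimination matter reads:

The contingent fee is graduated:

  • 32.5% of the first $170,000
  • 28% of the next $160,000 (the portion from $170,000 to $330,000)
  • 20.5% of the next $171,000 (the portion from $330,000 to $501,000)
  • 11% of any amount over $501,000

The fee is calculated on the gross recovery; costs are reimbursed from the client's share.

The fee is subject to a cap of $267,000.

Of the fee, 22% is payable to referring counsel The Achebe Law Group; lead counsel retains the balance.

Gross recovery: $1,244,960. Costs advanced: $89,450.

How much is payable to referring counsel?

$47,726.93

Fee base is the gross recovery, $1,244,960; costs are reimbursed separately.
First $170,000 at 32.5% = $55,250.00
Next $160,000 at 28% = $44,800.00
Next $171,000 at 20.5% = $35,055.00
Remaining $743,960 at 11% = $81,835.60
Fee: $55,250.00 + $44,800.00 + $35,055.00 + $81,835.60 = $216,940.60
$216,940.60 is under the $267,000 cap.
Referral share: 22% of $216,940.60 = $47,726.93; lead counsel retains $216,940.60 − $47,726.93 = $169,213.67.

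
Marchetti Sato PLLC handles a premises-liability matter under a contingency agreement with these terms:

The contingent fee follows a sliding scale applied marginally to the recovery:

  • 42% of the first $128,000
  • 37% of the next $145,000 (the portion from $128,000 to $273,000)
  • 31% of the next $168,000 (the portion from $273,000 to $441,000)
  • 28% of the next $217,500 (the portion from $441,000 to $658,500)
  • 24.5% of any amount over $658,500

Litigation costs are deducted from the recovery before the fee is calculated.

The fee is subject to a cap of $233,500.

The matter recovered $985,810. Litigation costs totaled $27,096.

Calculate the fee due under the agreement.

Fee base (net of costs): $985,810 − $27,096 = $958,714
First $128,000 at 42% = $53,760.00
Next $145,000 at 37% = $53,650.00
Next $168,000 at 31% = $52,080.00
Next $217,500 at 28% = $60,900.00
Remaining $300,214 at 24.5% = $73,552.43
Fee: $53,760.00 + $53,650.00 + $52,080.00 + $60,900.00 + $73,552.43 = $293,942.43
$293,942.43 exceeds the $233,500 cap, so the fee is capped at $233,500.00.

$233,500.00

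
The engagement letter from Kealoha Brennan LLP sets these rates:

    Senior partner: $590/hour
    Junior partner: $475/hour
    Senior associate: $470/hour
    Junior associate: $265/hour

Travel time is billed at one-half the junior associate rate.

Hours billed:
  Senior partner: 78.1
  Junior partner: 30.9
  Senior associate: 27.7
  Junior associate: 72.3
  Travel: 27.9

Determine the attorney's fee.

Senior partner: 78.1 × $590 = $46,079.00
Junior partner: 30.9 × $475 = $14,677.50
Senior associate: 27.7 × $470 = $13,019.00
Junior associate: 72.3 × $265 = $19,159.50
Subtotal: $46,079.00 + $14,677.50 + $13,019.00 + $19,159.50 = $92,935.00
Travel: 27.9 × ($265 ÷ 2) = 27.9 × $132.50 = $3,696.75
Total: $92,935.00 + $3,696.75 = $96,631.75

$96,631.75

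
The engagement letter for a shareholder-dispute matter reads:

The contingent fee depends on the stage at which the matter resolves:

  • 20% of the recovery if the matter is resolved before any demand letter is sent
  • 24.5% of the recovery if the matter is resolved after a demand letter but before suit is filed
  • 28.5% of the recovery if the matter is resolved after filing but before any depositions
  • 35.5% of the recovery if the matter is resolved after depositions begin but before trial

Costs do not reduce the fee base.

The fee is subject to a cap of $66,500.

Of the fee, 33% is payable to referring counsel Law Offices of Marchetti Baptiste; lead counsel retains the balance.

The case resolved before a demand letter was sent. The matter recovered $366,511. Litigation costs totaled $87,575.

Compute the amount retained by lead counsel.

Fee base is the gross recovery, $366,511; costs are reimbursed separately.
The matter resolved before a demand letter was sent, so the 20% rate applies.
$366,511 × 20% = $73,302.20
$73,302.20 exceeds the $66,500 cap, so the fee is capped at $66,500.00.
Referral share: 33% of $66,500.00 = $21,945.00; lead counsel retains $66,500.00 − $21,945.00 = $44,555.00.

$44,555.00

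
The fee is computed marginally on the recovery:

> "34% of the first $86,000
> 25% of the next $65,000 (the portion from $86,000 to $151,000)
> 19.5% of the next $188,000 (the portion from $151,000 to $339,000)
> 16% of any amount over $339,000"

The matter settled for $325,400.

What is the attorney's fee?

$79,498.00

First $86,000 at 34% = $29,240.00
Next $65,000 at 25% = $16,250.00
Remaining $174,400 at 19.5% = $34,008.00
Fee: $29,240.00 + $16,250.00 + $34,008.00 = $79,498.00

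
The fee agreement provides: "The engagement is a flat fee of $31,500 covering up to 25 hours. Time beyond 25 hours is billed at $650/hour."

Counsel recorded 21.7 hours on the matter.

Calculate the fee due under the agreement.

21.7 hours is within the 25-hour scope; only the flat fee applies.

$31,500.00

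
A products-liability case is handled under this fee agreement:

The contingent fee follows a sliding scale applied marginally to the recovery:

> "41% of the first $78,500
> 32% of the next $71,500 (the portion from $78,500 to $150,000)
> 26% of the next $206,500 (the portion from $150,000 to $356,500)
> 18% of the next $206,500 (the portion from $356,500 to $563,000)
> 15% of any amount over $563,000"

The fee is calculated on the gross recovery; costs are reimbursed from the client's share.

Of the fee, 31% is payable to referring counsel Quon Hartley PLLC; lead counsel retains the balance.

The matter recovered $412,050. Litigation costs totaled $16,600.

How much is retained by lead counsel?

$81,940.26

Fee base is the gross recovery, $412,050; costs are reimbursed separately.
First $78,500 at 41% = $32,185.00
Next $71,500 at 32% = $22,880.00
Next $206,500 at 26% = $53,690.00
Remaining $55,550 at 18% = $9,999.00
Fee: $32,185.00 + $22,880.00 + $53,690.00 + $9,999.00 = $118,754.00
Referral share: 31% of $118,754.00 = $36,813.74; lead counsel retains $118,754.00 − $36,813.74 = $81,940.26.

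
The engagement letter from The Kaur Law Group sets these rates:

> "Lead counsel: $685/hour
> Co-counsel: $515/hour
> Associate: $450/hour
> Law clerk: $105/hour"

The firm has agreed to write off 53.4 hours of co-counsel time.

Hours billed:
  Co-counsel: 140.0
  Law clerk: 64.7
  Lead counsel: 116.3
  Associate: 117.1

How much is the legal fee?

$183,753.00

Lead counsel: 116.3 × $685 = $79,665.50
Co-counsel: 140.0 × $515 = $72,100.00
Associate: 117.1 × $450 = $52,695.00
Law clerk: 64.7 × $105 = $6,793.50
Subtotal: $211,254.00
Write-off: 53.4 × $515 = $27,501.00
Total: $211,254.00 − $27,501.00 = $183,753.00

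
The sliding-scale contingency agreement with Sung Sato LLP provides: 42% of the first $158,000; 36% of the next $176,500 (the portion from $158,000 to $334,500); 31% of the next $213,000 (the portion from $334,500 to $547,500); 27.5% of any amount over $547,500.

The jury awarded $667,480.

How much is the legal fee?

First $158,000 at 42% = $66,360.00
Next $176,500 at 36% = $63,540.00
Next $213,000 at 31% = $66,030.00
Remaining $119,980 at 27.5% = $32,994.50
Fee: $66,360.00 + $63,540.00 + $66,030.00 + $32,994.50 = $228,924.50

$228,924.50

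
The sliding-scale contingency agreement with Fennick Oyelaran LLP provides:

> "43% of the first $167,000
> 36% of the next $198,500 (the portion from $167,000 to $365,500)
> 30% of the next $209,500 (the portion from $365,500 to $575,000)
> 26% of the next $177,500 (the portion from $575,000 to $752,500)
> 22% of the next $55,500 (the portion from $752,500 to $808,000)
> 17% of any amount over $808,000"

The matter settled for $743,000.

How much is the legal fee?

$249,800.00

First $167,000 at 43% = $71,810.00
Next $198,500 at 36% = $71,460.00
Next $209,500 at 30% = $62,850.00
Remaining $168,000 at 26% = $43,680.00
Fee: $71,810.00 + $71,460.00 + $62,850.00 + $43,680.00 = $249,800.00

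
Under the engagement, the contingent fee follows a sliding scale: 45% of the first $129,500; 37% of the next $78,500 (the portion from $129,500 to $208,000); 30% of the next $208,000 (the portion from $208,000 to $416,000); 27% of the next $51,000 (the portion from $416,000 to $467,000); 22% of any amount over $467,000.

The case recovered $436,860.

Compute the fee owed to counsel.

First $129,500 at 45% = $58,275.00
Next $78,500 at 37% = $29,045.00
Next $208,000 at 30% = $62,400.00
Remaining $20,860 at 27% = $5,632.20
Fee: $58,275.00 + $29,045.00 + $62,400.00 + $5,632.20 = $155,352.20

$155,352.20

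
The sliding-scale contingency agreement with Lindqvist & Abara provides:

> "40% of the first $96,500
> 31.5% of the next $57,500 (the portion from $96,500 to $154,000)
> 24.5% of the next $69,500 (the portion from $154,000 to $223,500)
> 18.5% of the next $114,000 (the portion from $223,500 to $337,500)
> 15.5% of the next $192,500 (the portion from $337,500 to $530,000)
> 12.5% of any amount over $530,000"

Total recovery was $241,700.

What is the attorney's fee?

$77,107.00

First $96,500 at 40% = $38,600.00
Next $57,500 at 31.5% = $18,112.50
Next $69,500 at 24.5% = $17,027.50
Remaining $18,200 at 18.5% = $3,367.00
Fee: $38,600.00 + $18,112.50 + $17,027.50 + $3,367.00 = $77,107.00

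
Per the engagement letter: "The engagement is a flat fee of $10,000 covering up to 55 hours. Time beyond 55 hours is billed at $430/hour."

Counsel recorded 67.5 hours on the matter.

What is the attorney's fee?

Flat fee: $10,000.00
Excess hours: 67.5 − 55 = 12.5
Overrun: 12.5 × $430 = $5,375.00
Total: $10,000.00 + $5,375.00 = $15,375.00

$15,375.00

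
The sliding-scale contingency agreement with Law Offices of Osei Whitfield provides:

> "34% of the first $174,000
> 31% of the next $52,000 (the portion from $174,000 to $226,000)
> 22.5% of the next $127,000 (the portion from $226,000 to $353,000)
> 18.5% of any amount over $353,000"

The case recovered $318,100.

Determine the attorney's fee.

First $174,000 at 34% = $59,160.00
Next $52,000 at 31% = $16,120.00
Remaining $92,100 at 22.5% = $20,722.50
Fee: $59,160.00 + $16,120.00 + $20,722.50 = $96,002.50

$96,002.50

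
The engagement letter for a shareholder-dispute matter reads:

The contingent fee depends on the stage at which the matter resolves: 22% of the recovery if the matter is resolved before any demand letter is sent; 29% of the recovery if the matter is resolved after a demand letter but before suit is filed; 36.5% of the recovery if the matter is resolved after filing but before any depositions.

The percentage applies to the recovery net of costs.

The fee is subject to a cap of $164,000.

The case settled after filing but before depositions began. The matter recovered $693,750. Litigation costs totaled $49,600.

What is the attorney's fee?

Fee base (net of costs): $693,750 − $49,600 = $644,150
The matter settled after filing but before depositions began, so the 36.5% rate applies.
$644,150 × 36.5% = $235,114.75
$235,114.75 exceeds the $164,000 cap, so the fee is capped at $164,000.00.

$164,000.00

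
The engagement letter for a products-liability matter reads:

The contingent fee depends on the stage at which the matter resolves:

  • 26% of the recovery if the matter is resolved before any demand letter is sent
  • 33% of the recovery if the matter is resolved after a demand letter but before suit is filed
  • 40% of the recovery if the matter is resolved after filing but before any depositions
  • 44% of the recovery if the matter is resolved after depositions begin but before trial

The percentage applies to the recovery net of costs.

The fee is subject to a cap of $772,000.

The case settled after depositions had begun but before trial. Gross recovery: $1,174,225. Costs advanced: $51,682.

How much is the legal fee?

Fee base (net of costs): $1,174,225 − $51,682 = $1,122,543
The matter settled after depositions had begun but before trial, so the 44% rate applies.
$1,122,543 × 44% = $493,918.92
$493,918.92 is under the $772,000 cap.

$493,918.92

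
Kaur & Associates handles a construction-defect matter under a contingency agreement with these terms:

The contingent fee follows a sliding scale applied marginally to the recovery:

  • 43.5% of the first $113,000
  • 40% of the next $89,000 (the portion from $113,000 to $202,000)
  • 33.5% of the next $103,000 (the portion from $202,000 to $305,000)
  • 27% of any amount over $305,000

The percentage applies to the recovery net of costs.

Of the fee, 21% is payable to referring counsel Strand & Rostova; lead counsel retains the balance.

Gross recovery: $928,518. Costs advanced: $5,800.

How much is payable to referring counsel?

Fee base (net of costs): $928,518 − $5,800 = $922,718
First $113,000 at 43.5% = $49,155.00
Next $89,000 at 40% = $35,600.00
Next $103,000 at 33.5% = $34,505.00
Remaining $617,718 at 27% = $166,783.86
Fee: $49,155.00 + $35,600.00 + $34,505.00 + $166,783.86 = $286,043.86
Referral share: 21% of $286,043.86 = $60,069.21; lead counsel retains $286,043.86 − $60,069.21 = $225,974.65.

$60,069.21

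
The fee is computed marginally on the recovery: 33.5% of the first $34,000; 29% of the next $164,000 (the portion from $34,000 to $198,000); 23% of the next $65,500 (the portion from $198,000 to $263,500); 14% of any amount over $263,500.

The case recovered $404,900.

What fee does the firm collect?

$93,811.00

First $34,000 at 33.5% = $11,390.00
Next $164,000 at 29% = $47,560.00
Next $65,500 at 23% = $15,065.00
Remaining $141,400 at 14% = $19,796.00
Fee: $11,390.00 + $47,560.00 + $15,065.00 + $19,796.00 = $93,811.00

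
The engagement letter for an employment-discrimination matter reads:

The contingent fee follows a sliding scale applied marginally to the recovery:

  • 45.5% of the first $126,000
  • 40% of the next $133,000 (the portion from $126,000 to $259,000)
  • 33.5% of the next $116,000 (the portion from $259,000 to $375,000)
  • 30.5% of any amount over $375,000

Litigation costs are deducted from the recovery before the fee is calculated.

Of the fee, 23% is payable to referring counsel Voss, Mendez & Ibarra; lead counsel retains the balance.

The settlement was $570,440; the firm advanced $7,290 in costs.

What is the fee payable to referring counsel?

$47,558.42

Fee base (net of costs): $570,440 − $7,290 = $563,150
First $126,000 at 45.5% = $57,330.00
Next $133,000 at 40% = $53,200.00
Next $116,000 at 33.5% = $38,860.00
Remaining $188,150 at 30.5% = $57,385.75
Fee: $57,330.00 + $53,200.00 + $38,860.00 + $57,385.75 = $206,775.75
Referral share: 23% of $206,775.75 = $47,558.42; lead counsel retains $206,775.75 − $47,558.42 = $159,217.33.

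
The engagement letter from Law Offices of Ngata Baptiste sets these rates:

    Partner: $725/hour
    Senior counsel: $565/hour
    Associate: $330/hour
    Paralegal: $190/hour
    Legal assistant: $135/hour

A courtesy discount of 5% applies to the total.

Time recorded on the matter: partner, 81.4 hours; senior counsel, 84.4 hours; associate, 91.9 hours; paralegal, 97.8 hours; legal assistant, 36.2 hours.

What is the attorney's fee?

$152,472.15

Partner: 81.4 × $725 = $59,015.00
Senior counsel: 84.4 × $565 = $47,686.00
Associate: 91.9 × $330 = $30,327.00
Paralegal: 97.8 × $190 = $18,582.00
Legal assistant: 36.2 × $135 = $4,887.00
Subtotal: $160,497.00
Less 5% discount: −$8,024.85
Total: $160,497.00 − $8,024.85 = $152,472.15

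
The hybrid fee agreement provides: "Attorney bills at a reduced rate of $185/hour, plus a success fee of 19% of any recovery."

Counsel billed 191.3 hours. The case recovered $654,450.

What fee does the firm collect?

Hourly: 191.3 × $185 = $35,390.50
Success fee: 19% of $654,450 = $124,345.50
Total: $35,390.50 + $124,345.50 = $159,736.00

$159,736.00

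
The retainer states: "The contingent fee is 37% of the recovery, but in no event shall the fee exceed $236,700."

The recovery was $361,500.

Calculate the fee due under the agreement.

37% of $361,500 = $133,755.00
That is under the $236,700 cap.

$133,755.00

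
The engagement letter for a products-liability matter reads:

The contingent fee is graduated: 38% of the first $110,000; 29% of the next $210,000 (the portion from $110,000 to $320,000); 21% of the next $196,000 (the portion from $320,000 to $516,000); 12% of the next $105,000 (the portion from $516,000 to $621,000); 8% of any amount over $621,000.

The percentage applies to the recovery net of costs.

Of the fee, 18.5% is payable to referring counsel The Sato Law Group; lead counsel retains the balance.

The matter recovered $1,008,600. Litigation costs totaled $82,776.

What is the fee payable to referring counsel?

Fee base (net of costs): $1,008,600 − $82,776 = $925,824
First $110,000 at 38% = $41,800.00
Next $210,000 at 29% = $60,900.00
Next $196,000 at 21% = $41,160.00
Next $105,000 at 12% = $12,600.00
Remaining $304,824 at 8% = $24,385.92
Fee: $41,800.00 + $60,900.00 + $41,160.00 + $12,600.00 + $24,385.92 = $180,845.92
Referral share: 18.5% of $180,845.92 = $33,456.50; lead counsel retains $180,845.92 − $33,456.50 = $147,389.42.

$33,456.50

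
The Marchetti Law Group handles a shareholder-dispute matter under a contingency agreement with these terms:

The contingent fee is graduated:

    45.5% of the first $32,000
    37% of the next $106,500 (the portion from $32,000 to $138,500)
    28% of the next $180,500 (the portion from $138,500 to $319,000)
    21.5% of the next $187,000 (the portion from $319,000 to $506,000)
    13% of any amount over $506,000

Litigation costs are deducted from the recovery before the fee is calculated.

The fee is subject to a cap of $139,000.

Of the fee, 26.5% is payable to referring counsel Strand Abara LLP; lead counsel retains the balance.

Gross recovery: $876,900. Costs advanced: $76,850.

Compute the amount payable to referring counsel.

$36,835.00

Fee base (net of costs): $876,900 − $76,850 = $800,050
First $32,000 at 45.5% = $14,560.00
Next $106,500 at 37% = $39,405.00
Next $180,500 at 28% = $50,540.00
Next $187,000 at 21.5% = $40,205.00
Remaining $294,050 at 13% = $38,226.50
Fee: $14,560.00 + $39,405.00 + $50,540.00 + $40,205.00 + $38,226.50 = $182,936.50
$182,936.50 exceeds the $139,000 cap, so the fee is capped at $139,000.00.
Referral share: 26.5% of $139,000.00 = $36,835.00; lead counsel retains $139,000.00 − $36,835.00 = $102,165.00.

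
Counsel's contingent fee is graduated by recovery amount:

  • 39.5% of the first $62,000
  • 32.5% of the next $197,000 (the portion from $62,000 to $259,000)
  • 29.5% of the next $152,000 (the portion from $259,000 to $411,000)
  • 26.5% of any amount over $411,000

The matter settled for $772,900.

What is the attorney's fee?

First $62,000 at 39.5% = $24,490.00
Next $197,000 at 32.5% = $64,025.00
Next $152,000 at 29.5% = $44,840.00
Remaining $361,900 at 26.5% = $95,903.50
Fee: $24,490.00 + $64,025.00 + $44,840.00 + $95,903.50 = $229,258.50

$229,258.50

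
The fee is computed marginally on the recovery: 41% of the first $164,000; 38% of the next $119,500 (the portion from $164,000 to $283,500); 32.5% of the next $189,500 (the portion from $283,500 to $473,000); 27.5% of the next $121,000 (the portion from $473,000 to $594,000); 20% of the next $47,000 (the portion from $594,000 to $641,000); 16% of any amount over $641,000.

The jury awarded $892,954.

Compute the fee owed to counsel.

$257,225.14

First $164,000 at 41% = $67,240.00
Next $119,500 at 38% = $45,410.00
Next $189,500 at 32.5% = $61,587.50
Next $121,000 at 27.5% = $33,275.00
Next $47,000 at 20% = $9,400.00
Remaining $251,954 at 16% = $40,312.64
Fee: $67,240.00 + $45,410.00 + $61,587.50 + $33,275.00 + $9,400.00 + $40,312.64 = $257,225.14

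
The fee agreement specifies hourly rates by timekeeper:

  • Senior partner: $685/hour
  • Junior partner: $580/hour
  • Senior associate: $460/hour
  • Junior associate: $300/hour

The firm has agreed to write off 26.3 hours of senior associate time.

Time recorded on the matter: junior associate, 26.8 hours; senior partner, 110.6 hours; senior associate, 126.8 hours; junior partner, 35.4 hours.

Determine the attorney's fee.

$150,563.00

Senior partner: 110.6 × $685 = $75,761.00
Junior partner: 35.4 × $580 = $20,532.00
Senior associate: 126.8 × $460 = $58,328.00
Junior associate: 26.8 × $300 = $8,040.00
Subtotal: $162,661.00
Write-off: 26.3 × $460 = $12,098.00
Total: $162,661.00 − $12,098.00 = $150,563.00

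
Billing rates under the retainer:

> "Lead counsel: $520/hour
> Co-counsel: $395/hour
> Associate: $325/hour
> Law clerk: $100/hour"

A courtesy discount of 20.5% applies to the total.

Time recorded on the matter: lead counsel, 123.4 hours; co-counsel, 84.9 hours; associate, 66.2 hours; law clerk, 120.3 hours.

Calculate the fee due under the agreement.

$104,342.56

Lead counsel: 123.4 × $520 = $64,168.00
Co-counsel: 84.9 × $395 = $33,535.50
Associate: 66.2 × $325 = $21,515.00
Law clerk: 120.3 × $100 = $12,030.00
Subtotal: $131,248.50
Less 20.5% discount: −$26,905.94
Total: $131,248.50 − $26,905.94 = $104,342.56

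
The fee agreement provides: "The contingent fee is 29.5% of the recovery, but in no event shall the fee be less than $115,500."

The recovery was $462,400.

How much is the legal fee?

29.5% of $462,400 = $136,408.00
That exceeds the $115,500 minimum.

$136,408.00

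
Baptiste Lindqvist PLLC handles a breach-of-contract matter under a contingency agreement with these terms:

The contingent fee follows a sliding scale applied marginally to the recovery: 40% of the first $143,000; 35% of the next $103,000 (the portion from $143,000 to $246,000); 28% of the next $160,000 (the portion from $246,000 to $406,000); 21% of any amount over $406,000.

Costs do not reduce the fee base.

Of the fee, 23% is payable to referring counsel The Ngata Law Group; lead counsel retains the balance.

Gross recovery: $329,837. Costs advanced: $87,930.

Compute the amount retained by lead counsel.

Fee base is the gross recovery, $329,837; costs are reimbursed separately.
First $143,000 at 40% = $57,200.00
Next $103,000 at 35% = $36,050.00
Remaining $83,837 at 28% = $23,474.36
Fee: $57,200.00 + $36,050.00 + $23,474.36 = $116,724.36
Referral share: 23% of $116,724.36 = $26,846.60; lead counsel retains $116,724.36 − $26,846.60 = $89,877.76.

$89,877.76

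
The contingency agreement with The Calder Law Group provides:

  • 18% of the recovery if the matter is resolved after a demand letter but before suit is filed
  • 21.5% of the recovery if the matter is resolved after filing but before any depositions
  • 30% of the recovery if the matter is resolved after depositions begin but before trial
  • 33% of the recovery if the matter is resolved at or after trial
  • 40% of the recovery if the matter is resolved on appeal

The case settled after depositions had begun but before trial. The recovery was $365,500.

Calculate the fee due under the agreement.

$109,650.00

The matter settled after depositions had begun but before trial, so the 30% rate applies.
$365,500 × 30% = $109,650.00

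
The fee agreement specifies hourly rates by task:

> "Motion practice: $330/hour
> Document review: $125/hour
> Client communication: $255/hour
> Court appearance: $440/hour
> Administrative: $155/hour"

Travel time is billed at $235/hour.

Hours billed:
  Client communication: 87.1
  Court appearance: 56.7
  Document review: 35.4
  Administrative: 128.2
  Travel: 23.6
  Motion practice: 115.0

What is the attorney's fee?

$114,950.50

Motion practice: 115.0 × $330 = $37,950.00
Document review: 35.4 × $125 = $4,425.00
Client communication: 87.1 × $255 = $22,210.50
Court appearance: 56.7 × $440 = $24,948.00
Administrative: 128.2 × $155 = $19,871.00
Subtotal: $37,950.00 + $4,425.00 + $22,210.50 + $24,948.00 + $19,871.00 = $109,404.50
Travel: 23.6 × $235 = $5,546.00
Total: $109,404.50 + $5,546.00 = $114,950.50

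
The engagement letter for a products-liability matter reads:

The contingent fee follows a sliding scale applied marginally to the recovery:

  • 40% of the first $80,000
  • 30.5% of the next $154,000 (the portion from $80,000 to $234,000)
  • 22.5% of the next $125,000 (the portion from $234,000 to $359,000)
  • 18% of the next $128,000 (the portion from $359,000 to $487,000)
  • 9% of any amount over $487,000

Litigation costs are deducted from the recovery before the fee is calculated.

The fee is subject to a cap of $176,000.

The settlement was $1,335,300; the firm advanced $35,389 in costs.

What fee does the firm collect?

$176,000.00

Fee base (net of costs): $1,335,300 − $35,389 = $1,299,911
First $80,000 at 40% = $32,000.00
Next $154,000 at 30.5% = $46,970.00
Next $125,000 at 22.5% = $28,125.00
Next $128,000 at 18% = $23,040.00
Remaining $812,911 at 9% = $73,161.99
Fee: $32,000.00 + $46,970.00 + $28,125.00 + $23,040.00 + $73,161.99 = $203,296.99
$203,296.99 exceeds the $176,000 cap, so the fee is capped at $176,000.00.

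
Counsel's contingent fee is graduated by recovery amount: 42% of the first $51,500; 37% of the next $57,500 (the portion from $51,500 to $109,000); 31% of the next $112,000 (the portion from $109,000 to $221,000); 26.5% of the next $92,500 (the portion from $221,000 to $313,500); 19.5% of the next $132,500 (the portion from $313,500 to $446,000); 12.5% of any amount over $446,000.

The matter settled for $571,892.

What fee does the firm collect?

First $51,500 at 42% = $21,630.00
Next $57,500 at 37% = $21,275.00
Next $112,000 at 31% = $34,720.00
Next $92,500 at 26.5% = $24,512.50
Next $132,500 at 19.5% = $25,837.50
Remaining $125,892 at 12.5% = $15,736.50
Fee: $21,630.00 + $21,275.00 + $34,720.00 + $24,512.50 + $25,837.50 + $15,736.50 = $143,711.50

$143,711.50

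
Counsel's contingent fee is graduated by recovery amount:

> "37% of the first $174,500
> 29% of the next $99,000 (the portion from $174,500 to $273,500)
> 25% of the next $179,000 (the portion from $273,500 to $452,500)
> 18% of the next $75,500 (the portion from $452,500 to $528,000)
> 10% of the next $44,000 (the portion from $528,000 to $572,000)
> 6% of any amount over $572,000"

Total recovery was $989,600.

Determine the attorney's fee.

First $174,500 at 37% = $64,565.00
Next $99,000 at 29% = $28,710.00
Next $179,000 at 25% = $44,750.00
Next $75,500 at 18% = $13,590.00
Next $44,000 at 10% = $4,400.00
Remaining $417,600 at 6% = $25,056.00
Fee: $64,565.00 + $28,710.00 + $44,750.00 + $13,590.00 + $4,400.00 + $25,056.00 = $181,071.00

$181,071.00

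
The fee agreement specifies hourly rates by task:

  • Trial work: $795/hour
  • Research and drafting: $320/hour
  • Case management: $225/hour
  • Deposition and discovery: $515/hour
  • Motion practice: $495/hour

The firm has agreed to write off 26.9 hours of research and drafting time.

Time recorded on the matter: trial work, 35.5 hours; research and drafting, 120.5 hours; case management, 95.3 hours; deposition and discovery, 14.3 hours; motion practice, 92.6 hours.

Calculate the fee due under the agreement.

Trial work: 35.5 × $795 = $28,222.50
Research and drafting: 120.5 × $320 = $38,560.00
Case management: 95.3 × $225 = $21,442.50
Deposition and discovery: 14.3 × $515 = $7,364.50
Motion practice: 92.6 × $495 = $45,837.00
Subtotal: $141,426.50
Write-off: 26.9 × $320 = $8,608.00
Total: $141,426.50 − $8,608.00 = $132,818.50

$132,818.50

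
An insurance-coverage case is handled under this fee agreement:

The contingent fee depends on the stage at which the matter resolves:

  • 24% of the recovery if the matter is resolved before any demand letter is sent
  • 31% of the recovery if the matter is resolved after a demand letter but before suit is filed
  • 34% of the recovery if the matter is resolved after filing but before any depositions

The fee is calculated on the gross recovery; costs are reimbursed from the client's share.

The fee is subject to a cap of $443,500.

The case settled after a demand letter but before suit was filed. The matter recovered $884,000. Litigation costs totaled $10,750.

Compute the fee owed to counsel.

$274,040.00

Fee base is the gross recovery, $884,000; costs are reimbursed separately.
The matter settled after a demand letter but before suit was filed, so the 31% rate applies.
$884,000 × 31% = $274,040.00
$274,040.00 is under the $443,500 cap.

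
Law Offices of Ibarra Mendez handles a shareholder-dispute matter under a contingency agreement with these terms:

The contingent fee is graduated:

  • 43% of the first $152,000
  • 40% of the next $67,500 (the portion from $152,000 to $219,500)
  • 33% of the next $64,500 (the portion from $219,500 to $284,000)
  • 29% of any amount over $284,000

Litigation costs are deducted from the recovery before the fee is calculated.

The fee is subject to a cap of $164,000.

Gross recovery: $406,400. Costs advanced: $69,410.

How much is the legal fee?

$129,012.10

Fee base (net of costs): $406,400 − $69,410 = $336,990
First $152,000 at 43% = $65,360.00
Next $67,500 at 40% = $27,000.00
Next $64,500 at 33% = $21,285.00
Remaining $52,990 at 29% = $15,367.10
Fee: $65,360.00 + $27,000.00 + $21,285.00 + $15,367.10 = $129,012.10
$129,012.10 is under the $164,000 cap.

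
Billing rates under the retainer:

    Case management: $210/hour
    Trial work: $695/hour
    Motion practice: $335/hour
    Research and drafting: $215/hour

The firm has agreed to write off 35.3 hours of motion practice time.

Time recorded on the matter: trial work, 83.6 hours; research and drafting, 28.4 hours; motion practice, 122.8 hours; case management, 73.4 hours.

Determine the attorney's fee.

$108,934.50

Case management: 73.4 × $210 = $15,414.00
Trial work: 83.6 × $695 = $58,102.00
Motion practice: 122.8 × $335 = $41,138.00
Research and drafting: 28.4 × $215 = $6,106.00
Subtotal: $120,760.00
Write-off: 35.3 × $335 = $11,825.50
Total: $120,760.00 − $11,825.50 = $108,934.50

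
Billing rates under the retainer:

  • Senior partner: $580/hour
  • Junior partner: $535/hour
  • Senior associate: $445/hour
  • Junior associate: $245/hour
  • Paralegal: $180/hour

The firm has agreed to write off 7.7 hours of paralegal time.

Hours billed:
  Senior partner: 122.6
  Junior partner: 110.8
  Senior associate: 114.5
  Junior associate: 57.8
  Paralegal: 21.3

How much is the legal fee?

Senior partner: 122.6 × $580 = $71,108.00
Junior partner: 110.8 × $535 = $59,278.00
Senior associate: 114.5 × $445 = $50,952.50
Junior associate: 57.8 × $245 = $14,161.00
Paralegal: 21.3 × $180 = $3,834.00
Subtotal: $199,333.50
Write-off: 7.7 × $180 = $1,386.00
Total: $199,333.50 − $1,386.00 = $197,947.50

$197,947.50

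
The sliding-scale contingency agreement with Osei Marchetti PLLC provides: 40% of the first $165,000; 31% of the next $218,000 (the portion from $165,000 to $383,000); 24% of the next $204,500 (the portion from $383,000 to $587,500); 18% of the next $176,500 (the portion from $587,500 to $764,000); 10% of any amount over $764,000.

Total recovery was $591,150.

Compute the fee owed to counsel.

First $165,000 at 40% = $66,000.00
Next $218,000 at 31% = $67,580.00
Next $204,500 at 24% = $49,080.00
Remaining $3,650 at 18% = $657.00
Fee: $66,000.00 + $67,580.00 + $49,080.00 + $657.00 = $183,317.00

$183,317.00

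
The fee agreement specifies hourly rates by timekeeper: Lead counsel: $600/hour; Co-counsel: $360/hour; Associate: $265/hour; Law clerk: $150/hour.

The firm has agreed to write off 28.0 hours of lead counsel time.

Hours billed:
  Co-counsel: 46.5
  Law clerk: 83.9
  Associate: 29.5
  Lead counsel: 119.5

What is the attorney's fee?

$92,042.50

Lead counsel: 119.5 × $600 = $71,700.00
Co-counsel: 46.5 × $360 = $16,740.00
Associate: 29.5 × $265 = $7,817.50
Law clerk: 83.9 × $150 = $12,585.00
Subtotal: $108,842.50
Write-off: 28.0 × $600 = $16,800.00
Total: $108,842.50 − $16,800.00 = $92,042.50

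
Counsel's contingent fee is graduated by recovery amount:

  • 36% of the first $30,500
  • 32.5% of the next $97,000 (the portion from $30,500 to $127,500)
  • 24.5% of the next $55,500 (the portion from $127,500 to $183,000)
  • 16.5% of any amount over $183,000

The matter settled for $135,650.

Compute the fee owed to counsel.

First $30,500 at 36% = $10,980.00
Next $97,000 at 32.5% = $31,525.00
Remaining $8,150 at 24.5% = $1,996.75
Fee: $10,980.00 + $31,525.00 + $1,996.75 = $44,501.75

$44,501.75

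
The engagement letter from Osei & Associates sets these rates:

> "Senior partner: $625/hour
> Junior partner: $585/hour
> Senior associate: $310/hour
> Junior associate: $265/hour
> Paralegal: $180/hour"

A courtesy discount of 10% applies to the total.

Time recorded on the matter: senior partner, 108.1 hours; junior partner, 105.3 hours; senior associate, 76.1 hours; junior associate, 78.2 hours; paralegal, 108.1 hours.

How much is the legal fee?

Senior partner: 108.1 × $625 = $67,562.50
Junior partner: 105.3 × $585 = $61,600.50
Senior associate: 76.1 × $310 = $23,591.00
Junior associate: 78.2 × $265 = $20,723.00
Paralegal: 108.1 × $180 = $19,458.00
Subtotal: $192,935.00
Less 10% discount: −$19,293.50
Total: $192,935.00 − $19,293.50 = $173,641.50

$173,641.50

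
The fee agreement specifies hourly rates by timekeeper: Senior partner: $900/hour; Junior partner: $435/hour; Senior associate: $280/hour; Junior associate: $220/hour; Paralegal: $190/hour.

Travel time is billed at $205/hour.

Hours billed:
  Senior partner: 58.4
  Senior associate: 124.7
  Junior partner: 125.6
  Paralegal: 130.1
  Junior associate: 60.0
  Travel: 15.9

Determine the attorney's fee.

$183,290.50

Senior partner: 58.4 × $900 = $52,560.00
Junior partner: 125.6 × $435 = $54,636.00
Senior associate: 124.7 × $280 = $34,916.00
Junior associate: 60.0 × $220 = $13,200.00
Paralegal: 130.1 × $190 = $24,719.00
Subtotal: $52,560.00 + $54,636.00 + $34,916.00 + $13,200.00 + $24,719.00 = $180,031.00
Travel: 15.9 × $205 = $3,259.50
Total: $180,031.00 + $3,259.50 = $183,290.50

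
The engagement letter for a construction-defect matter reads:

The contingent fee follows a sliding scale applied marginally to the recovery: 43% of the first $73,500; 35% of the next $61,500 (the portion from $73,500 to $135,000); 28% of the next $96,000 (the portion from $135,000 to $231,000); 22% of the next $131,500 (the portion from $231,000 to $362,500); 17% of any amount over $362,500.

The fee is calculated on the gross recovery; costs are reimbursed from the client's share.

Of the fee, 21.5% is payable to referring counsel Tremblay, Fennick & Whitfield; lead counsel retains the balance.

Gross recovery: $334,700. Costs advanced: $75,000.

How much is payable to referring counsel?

Fee base is the gross recovery, $334,700; costs are reimbursed separately.
First $73,500 at 43% = $31,605.00
Next $61,500 at 35% = $21,525.00
Next $96,000 at 28% = $26,880.00
Remaining $103,700 at 22% = $22,814.00
Fee: $31,605.00 + $21,525.00 + $26,880.00 + $22,814.00 = $102,824.00
Referral share: 21.5% of $102,824.00 = $22,107.16; lead counsel retains $102,824.00 − $22,107.16 = $80,716.84.

$22,107.16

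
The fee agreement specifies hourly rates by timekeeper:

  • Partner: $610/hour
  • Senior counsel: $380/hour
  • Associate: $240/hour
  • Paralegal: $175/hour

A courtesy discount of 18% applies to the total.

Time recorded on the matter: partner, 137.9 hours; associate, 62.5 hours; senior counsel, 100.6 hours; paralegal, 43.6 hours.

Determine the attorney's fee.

Partner: 137.9 × $610 = $84,119.00
Senior counsel: 100.6 × $380 = $38,228.00
Associate: 62.5 × $240 = $15,000.00
Paralegal: 43.6 × $175 = $7,630.00
Subtotal: $144,977.00
Less 18% discount: −$26,095.86
Total: $144,977.00 − $26,095.86 = $118,881.14

$118,881.14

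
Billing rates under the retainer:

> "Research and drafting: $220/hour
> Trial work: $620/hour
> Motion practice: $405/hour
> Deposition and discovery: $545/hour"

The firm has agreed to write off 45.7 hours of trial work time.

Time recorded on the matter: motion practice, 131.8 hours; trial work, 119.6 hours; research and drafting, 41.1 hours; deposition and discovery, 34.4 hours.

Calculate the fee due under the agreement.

Research and drafting: 41.1 × $220 = $9,042.00
Trial work: 119.6 × $620 = $74,152.00
Motion practice: 131.8 × $405 = $53,379.00
Deposition and discovery: 34.4 × $545 = $18,748.00
Subtotal: $155,321.00
Write-off: 45.7 × $620 = $28,334.00
Total: $155,321.00 − $28,334.00 = $126,987.00

$126,987.00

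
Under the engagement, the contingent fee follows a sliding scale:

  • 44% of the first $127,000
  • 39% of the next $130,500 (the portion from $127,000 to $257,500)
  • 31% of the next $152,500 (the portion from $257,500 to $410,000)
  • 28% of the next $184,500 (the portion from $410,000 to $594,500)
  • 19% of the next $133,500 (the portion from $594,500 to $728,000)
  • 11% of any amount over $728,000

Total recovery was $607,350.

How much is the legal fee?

$208,151.50

First $127,000 at 44% = $55,880.00
Next $130,500 at 39% = $50,895.00
Next $152,500 at 31% = $47,275.00
Next $184,500 at 28% = $51,660.00
Remaining $12,850 at 19% = $2,441.50
Fee: $55,880.00 + $50,895.00 + $47,275.00 + $51,660.00 + $2,441.50 = $208,151.50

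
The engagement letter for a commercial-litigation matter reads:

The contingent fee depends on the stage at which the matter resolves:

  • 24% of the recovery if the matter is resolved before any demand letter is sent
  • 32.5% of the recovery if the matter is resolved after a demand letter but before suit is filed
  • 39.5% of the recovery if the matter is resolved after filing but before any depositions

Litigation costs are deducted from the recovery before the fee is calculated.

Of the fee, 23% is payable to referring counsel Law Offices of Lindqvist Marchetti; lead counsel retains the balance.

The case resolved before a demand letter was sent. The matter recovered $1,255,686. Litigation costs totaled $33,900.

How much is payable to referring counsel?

$67,442.59

Fee base (net of costs): $1,255,686 − $33,900 = $1,221,786
The matter resolved before a demand letter was sent, so the 24% rate applies.
$1,221,786 × 24% = $293,228.64
Referral share: 23% of $293,228.64 = $67,442.59; lead counsel retains $293,228.64 − $67,442.59 = $225,786.05.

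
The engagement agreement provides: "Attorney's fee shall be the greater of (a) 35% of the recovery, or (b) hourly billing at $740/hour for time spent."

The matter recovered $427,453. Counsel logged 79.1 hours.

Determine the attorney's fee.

(a) 35% of $427,453 = $149,608.55
(b) 79.1 × $740 = $58,534.00
The greater is (a): $149,608.55.

$149,608.55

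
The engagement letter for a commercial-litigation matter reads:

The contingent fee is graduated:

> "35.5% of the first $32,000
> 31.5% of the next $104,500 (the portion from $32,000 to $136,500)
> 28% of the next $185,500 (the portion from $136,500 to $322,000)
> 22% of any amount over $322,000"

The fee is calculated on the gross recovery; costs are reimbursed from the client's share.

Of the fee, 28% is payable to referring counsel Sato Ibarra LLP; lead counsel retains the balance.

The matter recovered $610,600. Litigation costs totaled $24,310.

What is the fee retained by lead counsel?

Fee base is the gross recovery, $610,600; costs are reimbursed separately.
First $32,000 at 35.5% = $11,360.00
Next $104,500 at 31.5% = $32,917.50
Next $185,500 at 28% = $51,940.00
Remaining $288,600 at 22% = $63,492.00
Fee: $11,360.00 + $32,917.50 + $51,940.00 + $63,492.00 = $159,709.50
Referral share: 28% of $159,709.50 = $44,718.66; lead counsel retains $159,709.50 − $44,718.66 = $114,990.84.

$114,990.84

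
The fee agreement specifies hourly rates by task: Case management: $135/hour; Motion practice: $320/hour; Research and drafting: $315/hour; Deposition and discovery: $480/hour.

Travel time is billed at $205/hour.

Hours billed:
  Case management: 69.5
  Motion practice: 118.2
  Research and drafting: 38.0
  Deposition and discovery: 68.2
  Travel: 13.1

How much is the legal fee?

Case management: 69.5 × $135 = $9,382.50
Motion practice: 118.2 × $320 = $37,824.00
Research and drafting: 38.0 × $315 = $11,970.00
Deposition and discovery: 68.2 × $480 = $32,736.00
Subtotal: $9,382.50 + $37,824.00 + $11,970.00 + $32,736.00 = $91,912.50
Travel: 13.1 × $205 = $2,685.50
Total: $91,912.50 + $2,685.50 = $94,598.00

$94,598.00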